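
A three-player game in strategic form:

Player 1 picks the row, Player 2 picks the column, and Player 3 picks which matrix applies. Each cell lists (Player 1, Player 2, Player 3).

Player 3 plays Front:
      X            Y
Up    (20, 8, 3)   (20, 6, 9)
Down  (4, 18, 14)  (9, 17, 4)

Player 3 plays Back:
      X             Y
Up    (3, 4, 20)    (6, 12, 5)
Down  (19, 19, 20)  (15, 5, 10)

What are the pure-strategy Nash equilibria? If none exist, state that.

(Up, X, Front): Player 3 can switch to Back (3 → 20). Not NE.
(Up, X, Back): Player 1 can switch to Down (3 → 19). Not NE.
(Up, Y, Front): Player 2 can switch to X (6 → 8). Not NE.
(Up, Y, Back): Player 1 can switch to Down (6 → 15). Not NE.
(Down, X, Front): Player 1 can switch to Up (4 → 20). Not NE.
(Down, X, Back): Player 1 gets 19, best alternative 3; Player 2 gets 19, best alternative 5; Player 3 gets 20, best alternative 14. No profitable deviation — NE.
(Down, Y, Front): Player 1 can switch to Up (9 → 20). Not NE.
(The remaining 1 profile has a profitable deviation by the same check.)

Pure NE: (Down, X, Back)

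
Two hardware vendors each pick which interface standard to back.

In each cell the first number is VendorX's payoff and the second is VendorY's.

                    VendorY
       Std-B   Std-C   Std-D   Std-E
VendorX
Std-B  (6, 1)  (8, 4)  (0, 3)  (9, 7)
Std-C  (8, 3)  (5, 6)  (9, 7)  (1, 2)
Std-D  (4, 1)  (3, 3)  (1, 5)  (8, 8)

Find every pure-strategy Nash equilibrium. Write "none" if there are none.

VendorX against Std-B: payoffs 6, 8, 4 → best response Std-C.
VendorX against Std-C: payoffs 8, 5, 3 → best response Std-B.
VendorX against Std-D: payoffs 0, 9, 1 → best response Std-C.
VendorX against Std-E: payoffs 9, 1, 8 → best response Std-B.
VendorY against Std-B: payoffs 1, 4, 3, 7 → best response Std-E.
VendorY against Std-C: payoffs 3, 6, 7, 2 → best response Std-D.
VendorY against Std-D: payoffs 1, 3, 5, 8 → best response Std-E.
Mutual best responses: (Std-B, Std-E); (Std-C, Std-D).

Pure-strategy Nash equilibria: (Std-B, Std-E) and (Std-C, Std-D)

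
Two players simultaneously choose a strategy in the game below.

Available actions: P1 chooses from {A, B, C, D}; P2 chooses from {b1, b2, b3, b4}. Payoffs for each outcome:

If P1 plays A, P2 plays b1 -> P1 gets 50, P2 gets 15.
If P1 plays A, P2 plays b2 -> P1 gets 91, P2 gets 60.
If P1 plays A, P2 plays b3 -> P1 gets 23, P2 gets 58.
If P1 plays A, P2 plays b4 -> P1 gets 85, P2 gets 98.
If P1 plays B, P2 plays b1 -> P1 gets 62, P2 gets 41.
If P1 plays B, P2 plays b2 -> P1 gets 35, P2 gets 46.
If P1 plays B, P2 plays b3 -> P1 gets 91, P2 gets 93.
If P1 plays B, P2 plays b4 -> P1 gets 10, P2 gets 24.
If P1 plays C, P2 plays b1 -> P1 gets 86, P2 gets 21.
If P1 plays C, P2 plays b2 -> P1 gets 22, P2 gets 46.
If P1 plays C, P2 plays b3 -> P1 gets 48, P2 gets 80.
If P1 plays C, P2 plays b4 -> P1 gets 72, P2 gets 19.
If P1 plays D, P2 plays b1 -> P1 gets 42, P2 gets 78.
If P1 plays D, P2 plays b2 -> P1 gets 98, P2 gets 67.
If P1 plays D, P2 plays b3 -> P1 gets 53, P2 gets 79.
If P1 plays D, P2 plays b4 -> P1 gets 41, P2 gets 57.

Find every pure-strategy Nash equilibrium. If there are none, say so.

(A, b4); (B, b3)

For each player, find the best response to each opponent profile; mutual best responses are the pure NE.
P1 against b1: payoffs 50, 62, 86, 42 → best response C.
P1 against b2: payoffs 91, 35, 22, 98 → best response D.
P1 against b3: payoffs 23, 91, 48, 53 → best response B.
P1 against b4: payoffs 85, 10, 72, 41 → best response A.
P2 against A: payoffs 15, 60, 58, 98 → best response b4.
P2 against B: payoffs 41, 46, 93, 24 → best response b3.
P2 against C: payoffs 21, 46, 80, 19 → best response b3.
P2 against D: payoffs 78, 67, 79, 57 → best response b3.
Mutual best responses: (A, b4); (B, b3).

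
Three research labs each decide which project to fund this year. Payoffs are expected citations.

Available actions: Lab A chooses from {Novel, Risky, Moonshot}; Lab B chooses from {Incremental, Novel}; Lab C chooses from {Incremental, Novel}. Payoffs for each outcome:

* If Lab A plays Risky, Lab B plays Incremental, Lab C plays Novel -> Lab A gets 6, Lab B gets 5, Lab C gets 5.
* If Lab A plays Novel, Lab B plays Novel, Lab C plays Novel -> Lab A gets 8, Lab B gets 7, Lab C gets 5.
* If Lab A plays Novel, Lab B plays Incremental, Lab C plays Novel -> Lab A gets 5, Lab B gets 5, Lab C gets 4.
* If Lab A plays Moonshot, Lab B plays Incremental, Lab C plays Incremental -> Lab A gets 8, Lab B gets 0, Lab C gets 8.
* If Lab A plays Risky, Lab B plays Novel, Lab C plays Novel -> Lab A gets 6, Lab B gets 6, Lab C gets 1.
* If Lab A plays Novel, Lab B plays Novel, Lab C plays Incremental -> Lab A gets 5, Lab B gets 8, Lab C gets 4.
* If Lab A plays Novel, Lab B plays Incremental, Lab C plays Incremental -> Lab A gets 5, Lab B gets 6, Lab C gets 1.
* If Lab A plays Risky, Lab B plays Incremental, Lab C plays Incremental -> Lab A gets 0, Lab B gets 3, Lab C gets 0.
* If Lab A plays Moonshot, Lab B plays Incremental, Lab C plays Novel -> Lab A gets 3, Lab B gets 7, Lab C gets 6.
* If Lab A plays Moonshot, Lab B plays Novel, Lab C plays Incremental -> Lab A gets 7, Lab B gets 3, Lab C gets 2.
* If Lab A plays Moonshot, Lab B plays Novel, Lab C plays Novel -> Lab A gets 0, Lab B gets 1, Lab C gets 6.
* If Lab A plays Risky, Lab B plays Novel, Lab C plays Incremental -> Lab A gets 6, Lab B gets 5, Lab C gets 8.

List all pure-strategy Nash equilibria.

The unique pure-strategy Nash equilibrium is (Novel, Novel, Novel).

Mark each player's best response to every combination of opponents' strategies; a profile where every player is best-responding is a pure Nash equilibrium.
Lab A against (Incremental, Incremental): payoffs 5, 0, 8 → best response Moonshot.
Lab A against (Incremental, Novel): payoffs 5, 6, 3 → best response Risky.
Lab A against (Novel, Incremental): payoffs 5, 6, 7 → best response Moonshot.
Lab A against (Novel, Novel): payoffs 8, 6, 0 → best response Novel.
Lab B against (Novel, Incremental): payoffs 6, 8 → best response Novel.
Lab B against (Novel, Novel): payoffs 5, 7 → best response Novel.
Lab B against (Risky, Incremental): payoffs 3, 5 → best response Novel.
Lab B against (Risky, Novel): payoffs 5, 6 → best response Novel.
Lab B against (Moonshot, Incremental): payoffs 0, 3 → best response Novel.
Lab B against (Moonshot, Novel): payoffs 7, 1 → best response Incremental.
Lab C against (Novel, Incremental): payoffs 1, 4 → best response Novel.
Lab C against (Novel, Novel): payoffs 4, 5 → best response Novel.
Lab C against (Risky, Incremental): payoffs 0, 5 → best response Novel.
Lab C against (Risky, Novel): payoffs 8, 1 → best response Incremental.
Lab C against (Moonshot, Incremental): payoffs 8, 6 → best response Incremental.
Lab C against (Moonshot, Novel): payoffs 2, 6 → best response Novel.
Mutual best responses: (Novel, Novel, Novel).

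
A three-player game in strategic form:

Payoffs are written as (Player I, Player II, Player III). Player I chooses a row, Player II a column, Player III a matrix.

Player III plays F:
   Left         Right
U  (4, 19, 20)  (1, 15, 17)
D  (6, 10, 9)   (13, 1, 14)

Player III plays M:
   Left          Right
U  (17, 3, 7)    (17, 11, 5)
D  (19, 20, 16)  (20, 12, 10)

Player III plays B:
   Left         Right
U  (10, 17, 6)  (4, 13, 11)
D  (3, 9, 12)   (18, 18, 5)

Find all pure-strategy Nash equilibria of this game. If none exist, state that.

Pure NE: (D, Left, M)

Mark each player's best response to every combination of opponents' strategies; a profile where every player is best-responding is a pure Nash equilibrium.
Player I against (Left, F): payoffs 4, 6 → best response D.
Player I against (Left, M): payoffs 17, 19 → best response D.
Player I against (Left, B): payoffs 10, 3 → best response U.
Player I against (Right, F): payoffs 1, 13 → best response D.
Player I against (Right, M): payoffs 17, 20 → best response D.
Player I against (Right, B): payoffs 4, 18 → best response D.
Player II against (U, F): payoffs 19, 15 → best response Left.
Player II against (U, M): payoffs 3, 11 → best response Right.
Player II against (U, B): payoffs 17, 13 → best response Left.
Player II against (D, F): payoffs 10, 1 → best response Left.
Player II against (D, M): payoffs 20, 12 → best response Left.
Player II against (D, B): payoffs 9, 18 → best response Right.
Player III against (U, Left): payoffs 20, 7, 6 → best response F.
Player III against (U, Right): payoffs 17, 5, 11 → best response F.
Player III against (D, Left): payoffs 9, 16, 12 → best response M.
Player III against (D, Right): payoffs 14, 10, 5 → best response F.
Mutual best responses: (D, Left, M).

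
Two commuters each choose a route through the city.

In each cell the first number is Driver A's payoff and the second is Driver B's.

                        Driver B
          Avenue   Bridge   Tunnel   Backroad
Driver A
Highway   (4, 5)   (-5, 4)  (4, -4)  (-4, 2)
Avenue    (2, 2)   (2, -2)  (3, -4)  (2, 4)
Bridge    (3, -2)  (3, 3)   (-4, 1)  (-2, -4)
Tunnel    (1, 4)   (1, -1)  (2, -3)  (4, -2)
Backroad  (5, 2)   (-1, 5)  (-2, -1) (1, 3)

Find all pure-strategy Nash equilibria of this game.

Driver A against Avenue: payoffs 4, 2, 3, 1, 5 → best response Backroad.
Driver A against Bridge: payoffs -5, 2, 3, 1, -1 → best response Bridge.
Driver A against Tunnel: payoffs 4, 3, -4, 2, -2 → best response Highway.
Driver A against Backroad: payoffs -4, 2, -2, 4, 1 → best response Tunnel.
Driver B against Highway: payoffs 5, 4, -4, 2 → best response Avenue.
Driver B against Avenue: payoffs 2, -2, -4, 4 → best response Backroad.
Driver B against Bridge: payoffs -2, 3, 1, -4 → best response Bridge.
Driver B against Tunnel: payoffs 4, -1, -3, -2 → best response Avenue.
Driver B against Backroad: payoffs 2, 5, -1, 3 → best response Bridge.
Mutual best responses: (Bridge, Bridge).

The unique pure-strategy Nash equilibrium is (Bridge, Bridge).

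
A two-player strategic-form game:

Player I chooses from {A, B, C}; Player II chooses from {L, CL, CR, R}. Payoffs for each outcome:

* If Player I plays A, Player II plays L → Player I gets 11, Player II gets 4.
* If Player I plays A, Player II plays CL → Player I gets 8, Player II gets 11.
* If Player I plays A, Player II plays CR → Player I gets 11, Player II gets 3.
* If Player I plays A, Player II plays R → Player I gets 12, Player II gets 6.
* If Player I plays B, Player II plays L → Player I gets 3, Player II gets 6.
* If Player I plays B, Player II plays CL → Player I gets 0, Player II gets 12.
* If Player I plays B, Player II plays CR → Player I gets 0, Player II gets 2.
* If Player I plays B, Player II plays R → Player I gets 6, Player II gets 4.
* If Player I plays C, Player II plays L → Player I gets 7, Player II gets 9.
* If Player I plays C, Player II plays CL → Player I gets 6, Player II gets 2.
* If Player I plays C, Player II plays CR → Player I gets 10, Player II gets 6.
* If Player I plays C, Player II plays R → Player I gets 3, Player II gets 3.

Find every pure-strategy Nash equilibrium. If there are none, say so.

(A, L): Player II can switch to CL (4 → 11). Not NE.
(A, CL): Player I gets 8, best alternative 6; Player II gets 11, best alternative 6. No profitable deviation — NE.
(A, CR): Player II can switch to L (3 → 4). Not NE.
(A, R): Player II can switch to CL (6 → 11). Not NE.
(B, L): Player I can switch to A (3 → 11). Not NE.
(B, CL): Player I can switch to A (0 → 8). Not NE.
(B, CR): Player I can switch to A (0 → 11). Not NE.
(B, R): Player I can switch to A (6 → 12). Not NE.
(C, L): Player I can switch to A (7 → 11). Not NE.
(The remaining 3 profiles each have a profitable deviation by the same check.)

Pure NE: (A, CL)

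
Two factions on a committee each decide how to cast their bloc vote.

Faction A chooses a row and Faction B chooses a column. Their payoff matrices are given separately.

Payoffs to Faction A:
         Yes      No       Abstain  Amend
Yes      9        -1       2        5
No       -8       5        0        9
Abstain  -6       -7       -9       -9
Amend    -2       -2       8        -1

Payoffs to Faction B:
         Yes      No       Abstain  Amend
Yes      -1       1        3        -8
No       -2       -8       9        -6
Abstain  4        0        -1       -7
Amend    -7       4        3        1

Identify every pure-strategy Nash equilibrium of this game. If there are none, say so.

(Yes, Yes): Faction B can switch to No (-1 → 1). Not NE.
(Yes, No): Faction A can switch to No (-1 → 5). Not NE.
(Yes, Abstain): Faction A can switch to Amend (2 → 8). Not NE.
(Yes, Amend): Faction A can switch to No (5 → 9). Not NE.
(No, Yes): Faction A can switch to Yes (-8 → 9). Not NE.
(No, No): Faction B can switch to Yes (-8 → -2). Not NE.
(No, Abstain): Faction A can switch to Yes (0 → 2). Not NE.
(No, Amend): Faction B can switch to Yes (-6 → -2). Not NE.
(The remaining 8 profiles each have a profitable deviation by the same check.)

This game has no pure Nash equilibrium.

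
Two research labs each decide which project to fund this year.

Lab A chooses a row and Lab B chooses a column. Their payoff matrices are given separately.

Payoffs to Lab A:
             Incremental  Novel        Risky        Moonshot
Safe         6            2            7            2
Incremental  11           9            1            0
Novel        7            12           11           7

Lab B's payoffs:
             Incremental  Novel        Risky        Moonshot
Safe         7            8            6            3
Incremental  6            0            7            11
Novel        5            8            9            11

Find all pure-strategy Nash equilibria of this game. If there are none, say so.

(Novel, Moonshot)

Lab A against Incremental: payoffs 6, 11, 7 → best response Incremental.
Lab A against Novel: payoffs 2, 9, 12 → best response Novel.
Lab A against Risky: payoffs 7, 1, 11 → best response Novel.
Lab A against Moonshot: payoffs 2, 0, 7 → best response Novel.
Lab B against Safe: payoffs 7, 8, 6, 3 → best response Novel.
Lab B against Incremental: payoffs 6, 0, 7, 11 → best response Moonshot.
Lab B against Novel: payoffs 5, 8, 9, 11 → best response Moonshot.
Mutual best responses: (Novel, Moonshot).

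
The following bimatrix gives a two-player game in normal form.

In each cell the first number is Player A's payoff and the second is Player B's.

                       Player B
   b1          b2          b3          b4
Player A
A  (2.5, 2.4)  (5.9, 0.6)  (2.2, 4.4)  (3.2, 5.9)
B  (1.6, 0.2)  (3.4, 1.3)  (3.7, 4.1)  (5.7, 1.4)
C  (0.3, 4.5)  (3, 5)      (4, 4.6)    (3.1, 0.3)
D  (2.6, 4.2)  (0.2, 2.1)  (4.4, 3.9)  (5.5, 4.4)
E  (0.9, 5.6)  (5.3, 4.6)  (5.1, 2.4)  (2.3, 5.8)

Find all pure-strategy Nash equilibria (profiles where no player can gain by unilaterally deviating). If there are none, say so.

There is no pure-strategy Nash equilibrium.

(A, b1): Player A can switch to D (2.5 → 2.6). Not NE.
(A, b2): Player B can switch to b1 (0.6 → 2.4). Not NE.
(A, b3): Player A can switch to B (2.2 → 3.7). Not NE.
(A, b4): Player A can switch to B (3.2 → 5.7). Not NE.
(B, b1): Player A can switch to A (1.6 → 2.5). Not NE.
(B, b2): Player A can switch to A (3.4 → 5.9). Not NE.
(B, b3): Player A can switch to C (3.7 → 4). Not NE.
(B, b4): Player B can switch to b3 (1.4 → 4.1). Not NE.
(C, b1): Player A can switch to A (0.3 → 2.5). Not NE.
(C, b2): Player A can switch to A (3 → 5.9). Not NE.
(C, b3): Player A can switch to D (4 → 4.4). Not NE.
(C, b4): Player A can switch to A (3.1 → 3.2). Not NE.
(The remaining 8 profiles each have a profitable deviation by the same check.)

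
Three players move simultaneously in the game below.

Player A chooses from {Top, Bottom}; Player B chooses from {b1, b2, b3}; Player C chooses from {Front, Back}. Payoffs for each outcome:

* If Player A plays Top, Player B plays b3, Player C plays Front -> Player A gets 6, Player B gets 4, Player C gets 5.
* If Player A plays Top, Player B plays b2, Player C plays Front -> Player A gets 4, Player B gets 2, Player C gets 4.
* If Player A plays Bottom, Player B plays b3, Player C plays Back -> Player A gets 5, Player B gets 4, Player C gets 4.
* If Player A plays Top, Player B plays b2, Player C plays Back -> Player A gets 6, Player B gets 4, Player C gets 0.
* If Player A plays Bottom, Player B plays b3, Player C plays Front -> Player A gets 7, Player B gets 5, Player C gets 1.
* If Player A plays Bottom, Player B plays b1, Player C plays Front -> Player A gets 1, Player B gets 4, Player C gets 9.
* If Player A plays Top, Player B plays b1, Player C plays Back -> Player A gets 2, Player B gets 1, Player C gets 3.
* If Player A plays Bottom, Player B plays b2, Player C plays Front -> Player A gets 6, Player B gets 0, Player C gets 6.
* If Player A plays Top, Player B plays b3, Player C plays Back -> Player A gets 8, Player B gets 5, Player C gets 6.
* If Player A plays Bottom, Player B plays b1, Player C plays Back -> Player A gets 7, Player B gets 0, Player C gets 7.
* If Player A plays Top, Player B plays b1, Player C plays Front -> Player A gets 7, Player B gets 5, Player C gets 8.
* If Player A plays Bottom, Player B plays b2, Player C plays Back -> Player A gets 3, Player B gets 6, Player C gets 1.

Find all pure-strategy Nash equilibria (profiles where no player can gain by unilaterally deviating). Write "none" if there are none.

Pure-strategy Nash equilibria: (Top, b1, Front), (Top, b3, Back)

For each strategy profile, look for a profitable unilateral deviation.
(Top, b1, Front): Player A gets 7, best alternative 1; Player B gets 5, best alternative 4; Player C gets 8, best alternative 3. No profitable deviation — NE.
(Top, b1, Back): Player A can switch to Bottom (2 → 7). Not NE.
(Top, b2, Front): Player A can switch to Bottom (4 → 6). Not NE.
(Top, b2, Back): Player B can switch to b3 (4 → 5). Not NE.
(Top, b3, Front): Player A can switch to Bottom (6 → 7). Not NE.
(Top, b3, Back): Player A gets 8, best alternative 5; Player B gets 5, best alternative 4; Player C gets 6, best alternative 5. No profitable deviation — NE.
(Bottom, b1, Front): Player A can switch to Top (1 → 7). Not NE.
(Bottom, b1, Back): Player B can switch to b2 (0 → 6). Not NE.
(Bottom, b2, Front): Player B can switch to b1 (0 → 4). Not NE.
(Bottom, b2, Back): Player A can switch to Top (3 → 6). Not NE.
(Bottom, b3, Front): Player C can switch to Back (1 → 4). Not NE.
(Bottom, b3, Back): Player A can switch to Top (5 → 8). Not NE.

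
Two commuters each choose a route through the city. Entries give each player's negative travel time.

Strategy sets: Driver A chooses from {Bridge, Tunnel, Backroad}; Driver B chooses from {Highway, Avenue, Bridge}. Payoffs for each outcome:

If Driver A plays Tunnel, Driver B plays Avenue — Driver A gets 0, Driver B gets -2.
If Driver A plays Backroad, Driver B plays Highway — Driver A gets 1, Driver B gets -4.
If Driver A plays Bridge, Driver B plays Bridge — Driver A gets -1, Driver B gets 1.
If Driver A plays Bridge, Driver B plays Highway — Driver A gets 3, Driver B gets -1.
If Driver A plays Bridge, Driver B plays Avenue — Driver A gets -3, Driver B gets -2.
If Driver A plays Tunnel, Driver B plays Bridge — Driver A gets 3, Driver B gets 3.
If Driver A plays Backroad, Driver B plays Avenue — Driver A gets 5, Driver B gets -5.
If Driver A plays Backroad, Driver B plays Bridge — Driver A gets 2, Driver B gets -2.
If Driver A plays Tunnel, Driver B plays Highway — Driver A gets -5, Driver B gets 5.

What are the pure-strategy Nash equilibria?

This game has no pure Nash equilibrium.

(Bridge, Highway): Driver B can switch to Bridge (-1 → 1). Not NE.
(Bridge, Avenue): Driver A can switch to Tunnel (-3 → 0). Not NE.
(Bridge, Bridge): Driver A can switch to Tunnel (-1 → 3). Not NE.
(Tunnel, Highway): Driver A can switch to Bridge (-5 → 3). Not NE.
(Tunnel, Avenue): Driver A can switch to Backroad (0 → 5). Not NE.
(Tunnel, Bridge): Driver B can switch to Highway (3 → 5). Not NE.
(Backroad, Highway): Driver A can switch to Bridge (1 → 3). Not NE.
(Backroad, Avenue): Driver B can switch to Highway (-5 → -4). Not NE.
(Backroad, Bridge): Driver A can switch to Tunnel (2 → 3). Not NE.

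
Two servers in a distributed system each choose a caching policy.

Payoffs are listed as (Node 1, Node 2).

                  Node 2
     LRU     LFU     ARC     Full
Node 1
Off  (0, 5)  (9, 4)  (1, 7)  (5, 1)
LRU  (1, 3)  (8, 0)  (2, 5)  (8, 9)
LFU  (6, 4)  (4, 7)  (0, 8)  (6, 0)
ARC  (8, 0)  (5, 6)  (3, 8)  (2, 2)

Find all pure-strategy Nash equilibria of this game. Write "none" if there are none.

For each strategy profile, look for a profitable unilateral deviation.
(Off, LRU): Node 1 can switch to LRU (0 → 1). Not NE.
(Off, LFU): Node 2 can switch to LRU (4 → 5). Not NE.
(Off, ARC): Node 1 can switch to LRU (1 → 2). Not NE.
(Off, Full): Node 1 can switch to LRU (5 → 8). Not NE.
(LRU, LRU): Node 1 can switch to LFU (1 → 6). Not NE.
(LRU, LFU): Node 1 can switch to Off (8 → 9). Not NE.
(LRU, Full): Node 1 gets 8, best alternative 6; Node 2 gets 9, best alternative 5. No profitable deviation — NE.
(ARC, ARC): Node 1 gets 3, best alternative 2; Node 2 gets 8, best alternative 6. No profitable deviation — NE.
(The remaining 8 profiles each have a profitable deviation by the same check.)

Pure-strategy Nash equilibria: (LRU, Full) and (ARC, ARC)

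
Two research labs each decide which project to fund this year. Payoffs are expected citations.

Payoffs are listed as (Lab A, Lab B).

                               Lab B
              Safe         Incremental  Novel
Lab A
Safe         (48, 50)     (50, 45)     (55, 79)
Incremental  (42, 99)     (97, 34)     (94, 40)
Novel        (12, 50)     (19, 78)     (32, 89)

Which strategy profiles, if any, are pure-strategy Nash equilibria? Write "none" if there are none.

Lab A against Safe: payoffs 48, 42, 12 → best response Safe.
Lab A against Incremental: payoffs 50, 97, 19 → best response Incremental.
Lab A against Novel: payoffs 55, 94, 32 → best response Incremental.
Lab B against Safe: payoffs 50, 45, 79 → best response Novel.
Lab B against Incremental: payoffs 99, 34, 40 → best response Safe.
Lab B against Novel: payoffs 50, 78, 89 → best response Novel.
No profile is a mutual best response for all players.

No pure-strategy Nash equilibrium.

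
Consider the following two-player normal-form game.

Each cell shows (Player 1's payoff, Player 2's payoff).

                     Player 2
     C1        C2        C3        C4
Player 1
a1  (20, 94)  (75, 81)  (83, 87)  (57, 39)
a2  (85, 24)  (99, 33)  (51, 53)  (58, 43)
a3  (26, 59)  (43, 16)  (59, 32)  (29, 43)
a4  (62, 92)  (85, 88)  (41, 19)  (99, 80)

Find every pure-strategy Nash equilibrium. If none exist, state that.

No pure-strategy Nash equilibrium.

Player 1 against C1: payoffs 20, 85, 26, 62 → best response a2.
Player 1 against C2: payoffs 75, 99, 43, 85 → best response a2.
Player 1 against C3: payoffs 83, 51, 59, 41 → best response a1.
Player 1 against C4: payoffs 57, 58, 29, 99 → best response a4.
Player 2 against a1: payoffs 94, 81, 87, 39 → best response C1.
Player 2 against a2: payoffs 24, 33, 53, 43 → best response C3.
Player 2 against a3: payoffs 59, 16, 32, 43 → best response C1.
Player 2 against a4: payoffs 92, 88, 19, 80 → best response C1.
No profile is a mutual best response for all players.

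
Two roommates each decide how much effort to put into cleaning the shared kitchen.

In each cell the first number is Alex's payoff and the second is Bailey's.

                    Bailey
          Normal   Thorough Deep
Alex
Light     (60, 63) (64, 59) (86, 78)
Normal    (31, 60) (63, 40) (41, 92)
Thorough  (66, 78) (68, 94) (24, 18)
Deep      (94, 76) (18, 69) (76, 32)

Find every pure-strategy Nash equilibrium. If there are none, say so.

For each strategy profile, look for a profitable unilateral deviation.
(Light, Normal): Alex can switch to Thorough (60 → 66). Not NE.
(Light, Thorough): Alex can switch to Thorough (64 → 68). Not NE.
(Light, Deep): Alex gets 86, best alternative 76; Bailey gets 78, best alternative 63. No profitable deviation — NE.
(Normal, Normal): Alex can switch to Light (31 → 60). Not NE.
(Normal, Thorough): Alex can switch to Light (63 → 64). Not NE.
(Normal, Deep): Alex can switch to Light (41 → 86). Not NE.
(Thorough, Normal): Alex can switch to Deep (66 → 94). Not NE.
(Thorough, Thorough): Alex gets 68, best alternative 64; Bailey gets 94, best alternative 78. No profitable deviation — NE.
(Thorough, Deep): Alex can switch to Light (24 → 86). Not NE.
(Deep, Normal): Alex gets 94, best alternative 66; Bailey gets 76, best alternative 69. No profitable deviation — NE.
(Deep, Thorough): Alex can switch to Light (18 → 64). Not NE.
(Deep, Deep): Alex can switch to Light (76 → 86). Not NE.

Pure-strategy Nash equilibria: (Light, Deep); (Thorough, Thorough); (Deep, Normal)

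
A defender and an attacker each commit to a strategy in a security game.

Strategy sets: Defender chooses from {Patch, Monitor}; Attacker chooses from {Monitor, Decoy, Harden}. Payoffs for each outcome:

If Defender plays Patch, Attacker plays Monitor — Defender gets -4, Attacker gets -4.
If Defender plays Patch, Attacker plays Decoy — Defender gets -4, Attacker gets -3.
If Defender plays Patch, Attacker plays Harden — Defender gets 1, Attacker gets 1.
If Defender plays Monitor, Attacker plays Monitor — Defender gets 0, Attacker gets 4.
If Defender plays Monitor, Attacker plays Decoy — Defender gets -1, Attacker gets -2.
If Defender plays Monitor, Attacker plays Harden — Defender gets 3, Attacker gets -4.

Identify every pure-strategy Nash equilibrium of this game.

The unique pure-strategy Nash equilibrium is (Monitor, Monitor).

(Patch, Monitor): Defender can switch to Monitor (-4 → 0). Not NE.
(Patch, Decoy): Defender can switch to Monitor (-4 → -1). Not NE.
(Patch, Harden): Defender can switch to Monitor (1 → 3). Not NE.
(Monitor, Monitor): Defender gets 0, best alternative -4; Attacker gets 4, best alternative -2. No profitable deviation — NE.
(Monitor, Decoy): Attacker can switch to Monitor (-2 → 4). Not NE.
(Monitor, Harden): Attacker can switch to Monitor (-4 → 4). Not NE.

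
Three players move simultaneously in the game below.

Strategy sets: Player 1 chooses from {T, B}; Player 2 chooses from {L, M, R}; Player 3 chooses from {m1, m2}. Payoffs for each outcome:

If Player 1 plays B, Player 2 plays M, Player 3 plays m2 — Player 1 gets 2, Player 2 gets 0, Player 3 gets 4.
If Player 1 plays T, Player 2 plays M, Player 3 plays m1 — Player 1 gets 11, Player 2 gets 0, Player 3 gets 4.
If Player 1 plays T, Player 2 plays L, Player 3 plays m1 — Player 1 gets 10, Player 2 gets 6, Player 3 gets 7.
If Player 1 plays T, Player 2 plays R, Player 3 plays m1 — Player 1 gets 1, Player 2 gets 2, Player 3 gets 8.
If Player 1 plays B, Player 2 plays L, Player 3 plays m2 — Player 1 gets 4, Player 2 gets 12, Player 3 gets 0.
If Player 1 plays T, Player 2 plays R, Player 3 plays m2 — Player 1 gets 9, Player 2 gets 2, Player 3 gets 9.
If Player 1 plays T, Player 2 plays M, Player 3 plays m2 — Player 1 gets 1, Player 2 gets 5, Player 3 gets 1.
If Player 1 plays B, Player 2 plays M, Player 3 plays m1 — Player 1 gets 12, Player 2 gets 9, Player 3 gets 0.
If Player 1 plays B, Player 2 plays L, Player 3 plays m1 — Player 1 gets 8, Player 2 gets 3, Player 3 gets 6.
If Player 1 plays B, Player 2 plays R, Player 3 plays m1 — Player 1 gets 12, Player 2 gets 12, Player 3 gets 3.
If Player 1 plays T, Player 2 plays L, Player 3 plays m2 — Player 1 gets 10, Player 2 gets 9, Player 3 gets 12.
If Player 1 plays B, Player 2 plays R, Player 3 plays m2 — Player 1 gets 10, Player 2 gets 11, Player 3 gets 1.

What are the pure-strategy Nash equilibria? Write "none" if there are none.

Pure-strategy Nash equilibria: (T, L, m2) and (B, R, m1)

Player 1 against (L, m1): payoffs 10, 8 → best response T.
Player 1 against (L, m2): payoffs 10, 4 → best response T.
Player 1 against (M, m1): payoffs 11, 12 → best response B.
Player 1 against (M, m2): payoffs 1, 2 → best response B.
Player 1 against (R, m1): payoffs 1, 12 → best response B.
Player 1 against (R, m2): payoffs 9, 10 → best response B.
Player 2 against (T, m1): payoffs 6, 0, 2 → best response L.
Player 2 against (T, m2): payoffs 9, 5, 2 → best response L.
Player 2 against (B, m1): payoffs 3, 9, 12 → best response R.
Player 2 against (B, m2): payoffs 12, 0, 11 → best response L.
Player 3 against (T, L): payoffs 7, 12 → best response m2.
Player 3 against (T, M): payoffs 4, 1 → best response m1.
Player 3 against (T, R): payoffs 8, 9 → best response m2.
Player 3 against (B, L): payoffs 6, 0 → best response m1.
Player 3 against (B, M): payoffs 0, 4 → best response m2.
Player 3 against (B, R): payoffs 3, 1 → best response m1.
Mutual best responses: (T, L, m2); (B, R, m1).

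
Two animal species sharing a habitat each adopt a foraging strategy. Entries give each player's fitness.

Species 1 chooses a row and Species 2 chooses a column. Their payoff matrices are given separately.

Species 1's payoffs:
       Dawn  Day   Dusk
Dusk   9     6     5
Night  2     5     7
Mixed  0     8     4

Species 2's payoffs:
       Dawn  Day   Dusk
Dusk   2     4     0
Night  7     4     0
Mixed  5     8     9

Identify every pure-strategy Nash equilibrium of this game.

none

Species 1 against Dawn: payoffs 9, 2, 0 → best response Dusk.
Species 1 against Day: payoffs 6, 5, 8 → best response Mixed.
Species 1 against Dusk: payoffs 5, 7, 4 → best response Night.
Species 2 against Dusk: payoffs 2, 4, 0 → best response Day.
Species 2 against Night: payoffs 7, 4, 0 → best response Dawn.
Species 2 against Mixed: payoffs 5, 8, 9 → best response Dusk.
No profile is a mutual best response for all players.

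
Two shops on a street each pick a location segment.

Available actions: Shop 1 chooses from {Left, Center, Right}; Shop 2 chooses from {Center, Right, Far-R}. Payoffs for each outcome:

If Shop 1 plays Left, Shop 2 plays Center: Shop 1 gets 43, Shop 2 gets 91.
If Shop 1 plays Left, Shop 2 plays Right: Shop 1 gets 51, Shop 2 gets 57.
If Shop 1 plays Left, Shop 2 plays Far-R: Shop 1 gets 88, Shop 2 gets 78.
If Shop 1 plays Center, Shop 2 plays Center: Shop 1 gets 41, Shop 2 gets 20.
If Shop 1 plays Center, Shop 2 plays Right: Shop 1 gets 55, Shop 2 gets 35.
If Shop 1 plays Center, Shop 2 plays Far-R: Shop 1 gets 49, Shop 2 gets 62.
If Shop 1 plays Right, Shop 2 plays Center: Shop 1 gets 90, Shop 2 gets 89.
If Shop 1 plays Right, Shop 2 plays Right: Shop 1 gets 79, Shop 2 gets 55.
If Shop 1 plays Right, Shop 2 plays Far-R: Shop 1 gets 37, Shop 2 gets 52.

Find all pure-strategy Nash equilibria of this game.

Pure NE: (Right, Center)

Check each profile: it is a Nash equilibrium iff no player can strictly gain by switching unilaterally.
(Left, Center): Shop 1 can switch to Right (43 → 90). Not NE.
(Left, Right): Shop 1 can switch to Center (51 → 55). Not NE.
(Left, Far-R): Shop 2 can switch to Center (78 → 91). Not NE.
(Center, Center): Shop 1 can switch to Left (41 → 43). Not NE.
(Center, Right): Shop 1 can switch to Right (55 → 79). Not NE.
(Center, Far-R): Shop 1 can switch to Left (49 → 88). Not NE.
(Right, Center): Shop 1 gets 90, best alternative 43; Shop 2 gets 89, best alternative 55. No profitable deviation — NE.
(Right, Right): Shop 2 can switch to Center (55 → 89). Not NE.
(Right, Far-R): Shop 1 can switch to Left (37 → 88). Not NE.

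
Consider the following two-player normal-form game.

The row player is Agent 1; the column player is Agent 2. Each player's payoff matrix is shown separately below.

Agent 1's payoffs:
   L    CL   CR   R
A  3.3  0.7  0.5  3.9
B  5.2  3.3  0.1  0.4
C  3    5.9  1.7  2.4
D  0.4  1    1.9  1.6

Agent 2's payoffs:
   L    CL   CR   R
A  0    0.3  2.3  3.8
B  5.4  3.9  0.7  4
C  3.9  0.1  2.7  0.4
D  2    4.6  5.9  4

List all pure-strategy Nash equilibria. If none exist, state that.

(A, L): Agent 1 can switch to B (3.3 → 5.2). Not NE.
(A, CL): Agent 1 can switch to B (0.7 → 3.3). Not NE.
(A, CR): Agent 1 can switch to C (0.5 → 1.7). Not NE.
(A, R): Agent 1 gets 3.9, best alternative 2.4; Agent 2 gets 3.8, best alternative 2.3. No profitable deviation — NE.
(B, L): Agent 1 gets 5.2, best alternative 3.3; Agent 2 gets 5.4, best alternative 4. No profitable deviation — NE.
(B, CL): Agent 1 can switch to C (3.3 → 5.9). Not NE.
(B, CR): Agent 1 can switch to A (0.1 → 0.5). Not NE.
(B, R): Agent 1 can switch to A (0.4 → 3.9). Not NE.
(D, CR): Agent 1 gets 1.9, best alternative 1.7; Agent 2 gets 5.9, best alternative 4.6. No profitable deviation — NE.
(The remaining 7 profiles each have a profitable deviation by the same check.)

(A, R); (B, L); (D, CR)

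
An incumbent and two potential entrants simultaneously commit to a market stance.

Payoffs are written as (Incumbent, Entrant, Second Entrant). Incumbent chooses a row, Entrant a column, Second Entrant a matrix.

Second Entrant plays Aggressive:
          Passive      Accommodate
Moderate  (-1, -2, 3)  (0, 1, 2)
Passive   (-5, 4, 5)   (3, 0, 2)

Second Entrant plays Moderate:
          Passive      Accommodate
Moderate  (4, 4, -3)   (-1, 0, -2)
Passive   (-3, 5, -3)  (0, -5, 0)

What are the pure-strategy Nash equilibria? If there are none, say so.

There is no pure-strategy Nash equilibrium.

Mark each player's best response to every combination of opponents' strategies; a profile where every player is best-responding is a pure Nash equilibrium.
Incumbent against (Passive, Aggressive): payoffs -1, -5 → best response Moderate.
Incumbent against (Passive, Moderate): payoffs 4, -3 → best response Moderate.
Incumbent against (Accommodate, Aggressive): payoffs 0, 3 → best response Passive.
Incumbent against (Accommodate, Moderate): payoffs -1, 0 → best response Passive.
Entrant against (Moderate, Aggressive): payoffs -2, 1 → best response Accommodate.
Entrant against (Moderate, Moderate): payoffs 4, 0 → best response Passive.
Entrant against (Passive, Aggressive): payoffs 4, 0 → best response Passive.
Entrant against (Passive, Moderate): payoffs 5, -5 → best response Passive.
Second Entrant against (Moderate, Passive): payoffs 3, -3 → best response Aggressive.
Second Entrant against (Moderate, Accommodate): payoffs 2, -2 → best response Aggressive.
Second Entrant against (Passive, Passive): payoffs 5, -3 → best response Aggressive.
Second Entrant against (Passive, Accommodate): payoffs 2, 0 → best response Aggressive.
No profile is a mutual best response for all players.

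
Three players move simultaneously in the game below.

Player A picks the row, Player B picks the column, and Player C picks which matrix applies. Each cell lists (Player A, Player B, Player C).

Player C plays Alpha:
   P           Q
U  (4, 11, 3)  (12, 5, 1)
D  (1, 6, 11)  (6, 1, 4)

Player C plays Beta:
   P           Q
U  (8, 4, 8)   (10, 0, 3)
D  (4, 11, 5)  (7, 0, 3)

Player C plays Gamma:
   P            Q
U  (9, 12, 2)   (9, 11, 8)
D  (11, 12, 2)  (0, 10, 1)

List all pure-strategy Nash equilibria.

Pure NE: (U, P, Beta)

For each player, find the best response to each opponent profile; mutual best responses are the pure NE.
Player A against (P, Alpha): payoffs 4, 1 → best response U.
Player A against (P, Beta): payoffs 8, 4 → best response U.
Player A against (P, Gamma): payoffs 9, 11 → best response D.
Player A against (Q, Alpha): payoffs 12, 6 → best response U.
Player A against (Q, Beta): payoffs 10, 7 → best response U.
Player A against (Q, Gamma): payoffs 9, 0 → best response U.
Player B against (U, Alpha): payoffs 11, 5 → best response P.
Player B against (U, Beta): payoffs 4, 0 → best response P.
Player B against (U, Gamma): payoffs 12, 11 → best response P.
Player B against (D, Alpha): payoffs 6, 1 → best response P.
Player B against (D, Beta): payoffs 11, 0 → best response P.
Player B against (D, Gamma): payoffs 12, 10 → best response P.
Player C against (U, P): payoffs 3, 8, 2 → best response Beta.
Player C against (U, Q): payoffs 1, 3, 8 → best response Gamma.
Player C against (D, P): payoffs 11, 5, 2 → best response Alpha.
Player C against (D, Q): payoffs 4, 3, 1 → best response Alpha.
Mutual best responses: (U, P, Beta).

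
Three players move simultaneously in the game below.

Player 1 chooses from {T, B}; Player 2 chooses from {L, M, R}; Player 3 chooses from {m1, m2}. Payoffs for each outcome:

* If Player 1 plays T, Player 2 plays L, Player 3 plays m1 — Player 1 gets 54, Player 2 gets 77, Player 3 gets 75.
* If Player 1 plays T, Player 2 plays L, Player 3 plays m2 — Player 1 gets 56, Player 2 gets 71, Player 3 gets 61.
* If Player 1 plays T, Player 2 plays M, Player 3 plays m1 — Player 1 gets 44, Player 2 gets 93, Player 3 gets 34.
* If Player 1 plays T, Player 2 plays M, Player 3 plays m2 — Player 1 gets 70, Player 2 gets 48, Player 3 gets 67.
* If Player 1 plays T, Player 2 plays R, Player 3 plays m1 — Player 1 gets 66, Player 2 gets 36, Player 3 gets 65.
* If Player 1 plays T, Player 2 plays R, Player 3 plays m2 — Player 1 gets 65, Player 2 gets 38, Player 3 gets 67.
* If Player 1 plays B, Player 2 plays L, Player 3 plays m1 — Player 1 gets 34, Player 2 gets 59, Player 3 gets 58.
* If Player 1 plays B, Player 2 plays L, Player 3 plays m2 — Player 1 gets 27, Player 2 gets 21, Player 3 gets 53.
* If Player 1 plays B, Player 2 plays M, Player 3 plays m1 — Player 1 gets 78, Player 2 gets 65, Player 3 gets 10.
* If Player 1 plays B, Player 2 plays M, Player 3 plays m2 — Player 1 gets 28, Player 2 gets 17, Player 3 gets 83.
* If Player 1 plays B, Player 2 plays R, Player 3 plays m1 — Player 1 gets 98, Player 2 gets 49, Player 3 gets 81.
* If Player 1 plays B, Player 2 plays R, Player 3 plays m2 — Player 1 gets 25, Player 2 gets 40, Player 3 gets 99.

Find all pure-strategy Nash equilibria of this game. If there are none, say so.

No pure-strategy Nash equilibrium.

Mark each player's best response to every combination of opponents' strategies; a profile where every player is best-responding is a pure Nash equilibrium.
Player 1 against (L, m1): payoffs 54, 34 → best response T.
Player 1 against (L, m2): payoffs 56, 27 → best response T.
Player 1 against (M, m1): payoffs 44, 78 → best response B.
Player 1 against (M, m2): payoffs 70, 28 → best response T.
Player 1 against (R, m1): payoffs 66, 98 → best response B.
Player 1 against (R, m2): payoffs 65, 25 → best response T.
Player 2 against (T, m1): payoffs 77, 93, 36 → best response M.
Player 2 against (T, m2): payoffs 71, 48, 38 → best response L.
Player 2 against (B, m1): payoffs 59, 65, 49 → best response M.
Player 2 against (B, m2): payoffs 21, 17, 40 → best response R.
Player 3 against (T, L): payoffs 75, 61 → best response m1.
Player 3 against (T, M): payoffs 34, 67 → best response m2.
Player 3 against (T, R): payoffs 65, 67 → best response m2.
Player 3 against (B, L): payoffs 58, 53 → best response m1.
Player 3 against (B, M): payoffs 10, 83 → best response m2.
Player 3 against (B, R): payoffs 81, 99 → best response m2.
No profile is a mutual best response for all players.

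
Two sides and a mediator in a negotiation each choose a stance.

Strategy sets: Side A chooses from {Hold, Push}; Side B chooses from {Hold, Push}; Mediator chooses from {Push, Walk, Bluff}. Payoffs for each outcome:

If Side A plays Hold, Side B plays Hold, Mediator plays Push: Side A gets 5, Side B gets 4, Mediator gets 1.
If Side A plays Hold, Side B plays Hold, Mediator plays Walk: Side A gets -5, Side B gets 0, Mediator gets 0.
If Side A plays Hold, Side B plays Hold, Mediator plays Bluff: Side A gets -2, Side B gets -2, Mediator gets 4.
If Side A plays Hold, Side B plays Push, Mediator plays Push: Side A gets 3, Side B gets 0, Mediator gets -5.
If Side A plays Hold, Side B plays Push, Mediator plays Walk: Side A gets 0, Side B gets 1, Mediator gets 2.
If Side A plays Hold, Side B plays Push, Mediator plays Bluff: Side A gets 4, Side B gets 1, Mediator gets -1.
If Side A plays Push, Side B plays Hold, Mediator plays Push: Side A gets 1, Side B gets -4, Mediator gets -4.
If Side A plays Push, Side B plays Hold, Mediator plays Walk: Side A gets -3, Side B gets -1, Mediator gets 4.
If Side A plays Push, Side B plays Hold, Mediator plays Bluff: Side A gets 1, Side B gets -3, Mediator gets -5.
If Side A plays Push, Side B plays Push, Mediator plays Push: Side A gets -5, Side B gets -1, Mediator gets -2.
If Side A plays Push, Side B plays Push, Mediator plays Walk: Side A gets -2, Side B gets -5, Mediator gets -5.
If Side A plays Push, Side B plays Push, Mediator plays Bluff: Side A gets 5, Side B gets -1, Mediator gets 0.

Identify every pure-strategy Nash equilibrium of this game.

(Hold, Hold, Push): Mediator can switch to Bluff (1 → 4). Not NE.
(Hold, Hold, Walk): Side A can switch to Push (-5 → -3). Not NE.
(Hold, Hold, Bluff): Side A can switch to Push (-2 → 1). Not NE.
(Hold, Push, Push): Side B can switch to Hold (0 → 4). Not NE.
(Hold, Push, Walk): Side A gets 0, best alternative -2; Side B gets 1, best alternative 0; Mediator gets 2, best alternative -1. No profitable deviation — NE.
(Hold, Push, Bluff): Side A can switch to Push (4 → 5). Not NE.
(Push, Hold, Push): Side A can switch to Hold (1 → 5). Not NE.
(Push, Hold, Walk): Side A gets -3, best alternative -5; Side B gets -1, best alternative -5; Mediator gets 4, best alternative -4. No profitable deviation — NE.
(Push, Hold, Bluff): Side B can switch to Push (-3 → -1). Not NE.
(Push, Push, Push): Side A can switch to Hold (-5 → 3). Not NE.
(Push, Push, Bluff): Side A gets 5, best alternative 4; Side B gets -1, best alternative -3; Mediator gets 0, best alternative -2. No profitable deviation — NE.
(The remaining 1 profile has a profitable deviation by the same check.)

The pure Nash equilibria are (Hold, Push, Walk), (Push, Hold, Walk), (Push, Push, Bluff).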